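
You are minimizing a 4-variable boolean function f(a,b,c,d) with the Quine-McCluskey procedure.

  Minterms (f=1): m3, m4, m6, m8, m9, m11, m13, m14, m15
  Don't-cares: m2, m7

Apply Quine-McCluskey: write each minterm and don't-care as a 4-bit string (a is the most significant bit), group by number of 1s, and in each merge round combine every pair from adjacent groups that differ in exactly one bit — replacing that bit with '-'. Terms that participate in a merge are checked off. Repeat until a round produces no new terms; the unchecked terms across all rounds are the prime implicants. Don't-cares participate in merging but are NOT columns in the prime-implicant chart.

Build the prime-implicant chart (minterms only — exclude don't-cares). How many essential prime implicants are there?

Round 0: 0010✓ 0011✓ 0100✓ 0110✓ 0111✓ 1000✓ 1001✓ 1011✓ 1101✓ 1110✓ 1111✓
Round 1: -011✓ -110✓ -111✓ 0-10✓ 0-11✓ 001-✓ 01-0 011-✓ 1-01✓ 1-11✓ 10-1✓ 100- 11-1✓ 111-✓
Round 2: --11 -11- 0-1- 1--1
PIs = {--11, -11-, 0-1-, 01-0, 1--1, 100-}
Coverage chart:
  m3: --11,0-1-
  m4: 01-0 ←essential
  m6: -11-,0-1-,01-0
  m8: 100- ←essential
  m9: 1--1,100-
  m11: --11,1--1
  m13: 1--1 ←essential
  m14: -11- ←essential
  m15: --11,-11-,1--1
Essential: -11-, 01-0, 1--1, 100-

4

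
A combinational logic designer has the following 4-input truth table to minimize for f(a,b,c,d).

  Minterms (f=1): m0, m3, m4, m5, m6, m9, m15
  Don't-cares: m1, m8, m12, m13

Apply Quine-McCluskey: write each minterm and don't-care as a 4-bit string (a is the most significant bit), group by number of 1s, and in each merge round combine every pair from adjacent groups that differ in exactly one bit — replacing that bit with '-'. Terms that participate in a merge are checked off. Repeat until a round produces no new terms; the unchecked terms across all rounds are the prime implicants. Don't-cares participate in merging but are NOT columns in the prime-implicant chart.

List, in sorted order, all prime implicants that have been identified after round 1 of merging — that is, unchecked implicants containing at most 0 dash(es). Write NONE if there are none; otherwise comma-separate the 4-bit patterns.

size-2^0 implicants → 0000(✓)  0001(✓)  0011(✓)  0100(✓)  0101(✓)  0110(✓)  1000(✓)  1001(✓)  1100(✓)  1101(✓)  1111(✓)
size-2^1 implicants → -000(✓)  -001(✓)  -100(✓)  -101(✓)  0-00(✓)  0-01(✓)  00-1  000-(✓)  01-0  010-(✓)  1-00(✓)  1-01(✓)  100-(✓)  11-1  110-(✓)
size-2^2 implicants → --00(✓)  --01(✓)  -00-(✓)  -10-(✓)  0-0-(✓)  1-0-(✓)
size-2^3 implicants → --0-
Unchecked terms (primes): --0-, 00-1, 01-0, 11-1

NONE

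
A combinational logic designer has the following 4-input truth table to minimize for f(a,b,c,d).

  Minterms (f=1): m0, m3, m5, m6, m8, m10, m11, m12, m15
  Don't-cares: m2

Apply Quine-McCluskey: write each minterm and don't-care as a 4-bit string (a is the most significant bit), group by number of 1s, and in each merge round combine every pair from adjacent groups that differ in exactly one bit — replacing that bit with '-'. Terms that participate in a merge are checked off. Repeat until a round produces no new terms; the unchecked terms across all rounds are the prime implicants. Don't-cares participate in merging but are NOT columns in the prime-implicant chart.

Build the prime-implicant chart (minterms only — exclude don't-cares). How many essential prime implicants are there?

6

[col 0] 0000*, 0010*, 0011*, 0101, 0110*, 1000*, 1010*, 1011*, 1100*, 1111*
[col 1] -000*, -010*, -011*, 0-10, 00-0*, 001-*, 1-00, 1-11, 10-0*, 101-*
[col 2] -0-0, -01-
Prime implicants: -0-0, -01-, 0-10, 0101, 1-00, 1-11
PI chart (minterm → PIs covering it):
  0 | -0-0  (sole → essential)
  3 | -01-  (sole → essential)
  5 | 0101  (sole → essential)
  6 | 0-10  (sole → essential)
  8 | -0-0,1-00
  10 | -0-0,-01-
  11 | -01-,1-11
  12 | 1-00  (sole → essential)
  15 | 1-11  (sole → essential)
Essential prime implicants: -0-0, -01-, 0-10, 0101, 1-00, 1-11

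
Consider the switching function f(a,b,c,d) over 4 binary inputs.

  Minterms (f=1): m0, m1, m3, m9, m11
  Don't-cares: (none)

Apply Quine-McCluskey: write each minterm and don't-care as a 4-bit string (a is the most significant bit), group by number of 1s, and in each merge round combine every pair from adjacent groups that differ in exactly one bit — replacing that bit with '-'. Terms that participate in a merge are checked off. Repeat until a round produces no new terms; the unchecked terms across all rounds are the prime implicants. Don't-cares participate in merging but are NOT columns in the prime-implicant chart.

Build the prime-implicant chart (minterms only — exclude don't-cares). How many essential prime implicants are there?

size-2^0 implicants → 0000(✓)  0001(✓)  0011(✓)  1001(✓)  1011(✓)
size-2^1 implicants → -001(✓)  -011(✓)  00-1(✓)  000-  10-1(✓)
size-2^2 implicants → -0-1
Unchecked terms (primes): -0-1, 000-
Minterm coverage:
  m0 ⊆ 000- [E]
  m1 ⊆ -0-1,000-
  m3 ⊆ -0-1 [E]
  m9 ⊆ -0-1 [E]
  m11 ⊆ -0-1 [E]
E = {-0-1, 000-}

2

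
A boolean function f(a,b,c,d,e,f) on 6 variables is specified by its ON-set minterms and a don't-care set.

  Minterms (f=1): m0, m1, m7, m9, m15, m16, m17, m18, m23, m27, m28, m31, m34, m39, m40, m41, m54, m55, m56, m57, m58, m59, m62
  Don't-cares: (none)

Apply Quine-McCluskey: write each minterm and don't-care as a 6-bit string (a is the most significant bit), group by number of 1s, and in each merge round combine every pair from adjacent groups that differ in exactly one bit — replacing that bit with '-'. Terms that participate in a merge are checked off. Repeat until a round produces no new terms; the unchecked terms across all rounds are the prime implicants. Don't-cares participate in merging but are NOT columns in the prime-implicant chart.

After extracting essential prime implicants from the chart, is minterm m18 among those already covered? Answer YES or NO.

size-2^0 implicants → 000000(✓)  000001(✓)  000111(✓)  001001(✓)  001111(✓)  010000(✓)  010001(✓)  010010(✓)  010111(✓)  011011(✓)  011100  011111(✓)  100010  100111(✓)  101000(✓)  101001(✓)  110110(✓)  110111(✓)  111000(✓)  111001(✓)  111010(✓)  111011(✓)  111110(✓)
size-2^1 implicants → -00111(✓)  -01001  -10111(✓)  -11011  0-0000(✓)  0-0001(✓)  0-0111(✓)  0-1111(✓)  00-001  00-111(✓)  00000-(✓)  01-111(✓)  0100-0  01000-(✓)  011-11  1-0111(✓)  1-1000(✓)  1-1001(✓)  10100-(✓)  11-110  11011-  111-10  1110-0(✓)  1110-1(✓)  11100-(✓)  11101-(✓)
size-2^2 implicants → --0111  0--111  0-000-  1-100-  1110--
Unchecked terms (primes): --0111, -01001, -11011, 0--111, 0-000-, 00-001, 0100-0, 011-11, 011100, 1-100-, 100010, 11-110, 11011-, 111-10, 1110--
Minterm coverage:
  m0 ⊆ 0-000- [E]
  m1 ⊆ 0-000-,00-001
  m7 ⊆ --0111,0--111
  m9 ⊆ -01001,00-001
  m15 ⊆ 0--111 [E]
  m16 ⊆ 0-000-,0100-0
  m17 ⊆ 0-000- [E]
  m18 ⊆ 0100-0 [E]
  m23 ⊆ --0111,0--111
  m27 ⊆ -11011,011-11
  m28 ⊆ 011100 [E]
  m31 ⊆ 0--111,011-11
  m34 ⊆ 100010 [E]
  m39 ⊆ --0111 [E]
  m40 ⊆ 1-100- [E]
  m41 ⊆ -01001,1-100-
  m54 ⊆ 11-110,11011-
  m55 ⊆ --0111,11011-
  m56 ⊆ 1-100-,1110--
  m57 ⊆ 1-100-,1110--
  m58 ⊆ 111-10,1110--
  m59 ⊆ -11011,1110--
  m62 ⊆ 11-110,111-10
E = {--0111, 0--111, 0-000-, 0100-0, 011100, 1-100-, 100010}

YES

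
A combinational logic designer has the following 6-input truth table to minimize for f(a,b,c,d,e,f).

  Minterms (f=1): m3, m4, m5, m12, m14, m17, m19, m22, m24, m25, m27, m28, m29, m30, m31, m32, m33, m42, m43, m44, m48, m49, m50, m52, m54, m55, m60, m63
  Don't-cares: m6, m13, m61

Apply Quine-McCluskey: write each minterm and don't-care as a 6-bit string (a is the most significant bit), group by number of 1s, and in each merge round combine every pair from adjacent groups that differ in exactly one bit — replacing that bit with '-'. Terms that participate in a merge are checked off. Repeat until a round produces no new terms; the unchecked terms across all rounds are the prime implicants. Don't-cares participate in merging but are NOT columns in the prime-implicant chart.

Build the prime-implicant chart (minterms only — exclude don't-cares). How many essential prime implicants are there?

size-2^0 implicants → 000011(✓)  000100(✓)  000101(✓)  000110(✓)  001100(✓)  001101(✓)  001110(✓)  010001(✓)  010011(✓)  010110(✓)  011000(✓)  011001(✓)  011011(✓)  011100(✓)  011101(✓)  011110(✓)  011111(✓)  100000(✓)  100001(✓)  101010(✓)  101011(✓)  101100(✓)  110000(✓)  110001(✓)  110010(✓)  110100(✓)  110110(✓)  110111(✓)  111100(✓)  111101(✓)  111111(✓)
size-2^1 implicants → -01100(✓)  -10001  -10110  -11100(✓)  -11101(✓)  -11111(✓)  0-0011  0-0110(✓)  0-1100(✓)  0-1101(✓)  0-1110(✓)  00-100(✓)  00-101(✓)  00-110(✓)  0001-0(✓)  00010-(✓)  0011-0(✓)  00110-(✓)  01-001(✓)  01-011(✓)  01-110(✓)  0100-1(✓)  011-00(✓)  011-01(✓)  011-11(✓)  0110-1(✓)  01100-(✓)  0111-0(✓)  0111-1(✓)  01110-(✓)  01111-(✓)  1-0000(✓)  1-0001(✓)  1-1100(✓)  10000-(✓)  10101-  11-100  11-111  110-00(✓)  110-10(✓)  1100-0(✓)  11000-(✓)  1101-0(✓)  11011-  1111-1(✓)  11110-(✓)
size-2^2 implicants → --1100  -111-1  -1110-  0--110  0-11-0  0-110-  00-1-0  00-10-  01-0-1  011--1  011-0-  0111--  1-000-  110--0
Unchecked terms (primes): --1100, -10001, -10110, -111-1, -1110-, 0--110, 0-0011, 0-11-0, 0-110-, 00-1-0, 00-10-, 01-0-1, 011--1, 011-0-, 0111--, 1-000-, 10101-, 11-100, 11-111, 110--0, 11011-
Minterm coverage:
  m3 ⊆ 0-0011 [E]
  m4 ⊆ 00-1-0,00-10-
  m5 ⊆ 00-10- [E]
  m12 ⊆ --1100,0-11-0,0-110-,00-1-0,00-10-
  m14 ⊆ 0--110,0-11-0,00-1-0
  m17 ⊆ -10001,01-0-1
  m19 ⊆ 0-0011,01-0-1
  m22 ⊆ -10110,0--110
  m24 ⊆ 011-0- [E]
  m25 ⊆ 01-0-1,011--1,011-0-
  m27 ⊆ 01-0-1,011--1
  m28 ⊆ --1100,-1110-,0-11-0,0-110-,011-0-,0111--
  m29 ⊆ -111-1,-1110-,0-110-,011--1,011-0-,0111--
  m30 ⊆ 0--110,0-11-0,0111--
  m31 ⊆ -111-1,011--1,0111--
  m32 ⊆ 1-000- [E]
  m33 ⊆ 1-000- [E]
  m42 ⊆ 10101- [E]
  m43 ⊆ 10101- [E]
  m44 ⊆ --1100 [E]
  m48 ⊆ 1-000-,110--0
  m49 ⊆ -10001,1-000-
  m50 ⊆ 110--0 [E]
  m52 ⊆ 11-100,110--0
  m54 ⊆ -10110,110--0,11011-
  m55 ⊆ 11-111,11011-
  m60 ⊆ --1100,-1110-,11-100
  m63 ⊆ -111-1,11-111
E = {--1100, 0-0011, 00-10-, 011-0-, 1-000-, 10101-, 110--0}

7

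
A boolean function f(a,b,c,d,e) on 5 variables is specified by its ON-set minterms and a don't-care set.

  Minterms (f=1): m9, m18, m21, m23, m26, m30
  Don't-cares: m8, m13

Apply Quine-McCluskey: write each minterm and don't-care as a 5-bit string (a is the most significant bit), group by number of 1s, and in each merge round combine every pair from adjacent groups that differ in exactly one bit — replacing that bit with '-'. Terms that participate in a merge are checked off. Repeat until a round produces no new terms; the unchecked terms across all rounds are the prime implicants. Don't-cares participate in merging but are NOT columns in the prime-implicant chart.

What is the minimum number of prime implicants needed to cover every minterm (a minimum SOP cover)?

4

[col 0] 01000*, 01001*, 01101*, 10010*, 10101*, 10111*, 11010*, 11110*
[col 1] 01-01, 0100-, 1-010, 101-1, 11-10
Prime implicants: 01-01, 0100-, 1-010, 101-1, 11-10
PI chart (minterm → PIs covering it):
  9 | 01-01,0100-
  18 | 1-010  (sole → essential)
  21 | 101-1  (sole → essential)
  23 | 101-1  (sole → essential)
  26 | 1-010,11-10
  30 | 11-10  (sole → essential)
Essential prime implicants: 1-010, 101-1, 11-10
Petrick residual → 01-01
Minimum SOP uses 4 PIs: a'bd'e + ac'de' + ab'ce + abde'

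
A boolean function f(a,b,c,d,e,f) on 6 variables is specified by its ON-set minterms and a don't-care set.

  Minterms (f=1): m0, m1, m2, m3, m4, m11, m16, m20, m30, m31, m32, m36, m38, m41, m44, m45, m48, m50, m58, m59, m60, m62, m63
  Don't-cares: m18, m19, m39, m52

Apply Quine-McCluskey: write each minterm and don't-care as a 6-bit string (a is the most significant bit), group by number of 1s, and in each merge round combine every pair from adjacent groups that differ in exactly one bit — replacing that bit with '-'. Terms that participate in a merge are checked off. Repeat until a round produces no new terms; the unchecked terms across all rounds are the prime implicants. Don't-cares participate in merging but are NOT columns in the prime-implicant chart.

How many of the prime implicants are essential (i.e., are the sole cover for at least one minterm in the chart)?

Round 0: 000000✓ 000001✓ 000010✓ 000011✓ 000100✓ 001011✓ 010000✓ 010010✓ 010011✓ 010100✓ 011110✓ 011111✓ 100000✓ 100100✓ 100110✓ 100111✓ 101001✓ 101100✓ 101101✓ 110000✓ 110010✓ 110100✓ 111010✓ 111011✓ 111100✓ 111110✓ 111111✓
Round 1: -00000✓ -00100✓ -10000✓ -10010✓ -10100✓ -11110✓ -11111✓ 0-0000✓ 0-0010✓ 0-0011✓ 0-0100✓ 00-011 000-00✓ 0000-0✓ 0000-1✓ 00000-✓ 00001-✓ 010-00✓ 0100-0✓ 01001-✓ 01111-✓ 1-0000✓ 1-0100✓ 1-1100✓ 10-100✓ 100-00✓ 1001-0 10011- 101-01 10110- 11-010 11-100✓ 110-00✓ 1100-0✓ 111-10✓ 111-11✓ 11101-✓ 1111-0 11111-✓
Round 2: --0000✓ --0100✓ -00-00✓ -10-00✓ -100-0 -1111- 0-0-00✓ 0-00-0 0-001- 0000-- 1--100 1-0-00✓ 111-1-
Round 3: --0-00
PIs = {--0-00, -100-0, -1111-, 0-00-0, 0-001-, 00-011, 0000--, 1--100, 1001-0, 10011-, 101-01, 10110-, 11-010, 111-1-, 1111-0}
Coverage chart:
  m0: --0-00,0-00-0,0000--
  m1: 0000-- ←essential
  m2: 0-00-0,0-001-,0000--
  m3: 0-001-,00-011,0000--
  m4: --0-00 ←essential
  m11: 00-011 ←essential
  m16: --0-00,-100-0,0-00-0
  m20: --0-00 ←essential
  m30: -1111- ←essential
  m31: -1111- ←essential
  m32: --0-00 ←essential
  m36: --0-00,1--100,1001-0
  m38: 1001-0,10011-
  m41: 101-01 ←essential
  m44: 1--100,10110-
  m45: 101-01,10110-
  m48: --0-00,-100-0
  m50: -100-0,11-010
  m58: 11-010,111-1-
  m59: 111-1- ←essential
  m60: 1--100,1111-0
  m62: -1111-,111-1-,1111-0
  m63: -1111-,111-1-
Essential: --0-00, -1111-, 00-011, 0000--, 101-01, 111-1-

6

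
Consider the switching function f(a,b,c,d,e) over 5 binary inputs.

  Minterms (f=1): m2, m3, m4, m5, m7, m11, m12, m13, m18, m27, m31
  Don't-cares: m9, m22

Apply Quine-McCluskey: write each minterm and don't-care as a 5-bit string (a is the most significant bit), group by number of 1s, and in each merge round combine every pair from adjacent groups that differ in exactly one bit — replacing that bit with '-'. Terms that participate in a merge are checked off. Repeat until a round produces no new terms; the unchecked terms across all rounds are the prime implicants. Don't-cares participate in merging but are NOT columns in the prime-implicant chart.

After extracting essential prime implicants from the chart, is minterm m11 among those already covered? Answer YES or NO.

NO

size-2^0 implicants → 00010(✓)  00011(✓)  00100(✓)  00101(✓)  00111(✓)  01001(✓)  01011(✓)  01100(✓)  01101(✓)  10010(✓)  10110(✓)  11011(✓)  11111(✓)
size-2^1 implicants → -0010  -1011  0-011  0-100(✓)  0-101(✓)  00-11  0001-  001-1  0010-(✓)  01-01  010-1  0110-(✓)  10-10  11-11
size-2^2 implicants → 0-10-
Unchecked terms (primes): -0010, -1011, 0-011, 0-10-, 00-11, 0001-, 001-1, 01-01, 010-1, 10-10, 11-11
Minterm coverage:
  m2 ⊆ -0010,0001-
  m3 ⊆ 0-011,00-11,0001-
  m4 ⊆ 0-10- [E]
  m5 ⊆ 0-10-,001-1
  m7 ⊆ 00-11,001-1
  m11 ⊆ -1011,0-011,010-1
  m12 ⊆ 0-10- [E]
  m13 ⊆ 0-10-,01-01
  m18 ⊆ -0010,10-10
  m27 ⊆ -1011,11-11
  m31 ⊆ 11-11 [E]
E = {0-10-, 11-11}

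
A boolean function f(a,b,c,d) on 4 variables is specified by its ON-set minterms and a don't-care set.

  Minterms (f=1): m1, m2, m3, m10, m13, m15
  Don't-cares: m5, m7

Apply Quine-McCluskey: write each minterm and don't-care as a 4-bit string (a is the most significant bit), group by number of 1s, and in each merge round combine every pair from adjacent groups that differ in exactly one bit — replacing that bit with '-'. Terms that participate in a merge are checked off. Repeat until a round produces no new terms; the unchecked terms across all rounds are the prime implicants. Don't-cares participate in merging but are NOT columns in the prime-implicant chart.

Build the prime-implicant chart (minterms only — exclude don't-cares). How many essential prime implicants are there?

3

size-2^0 implicants → 0001(✓)  0010(✓)  0011(✓)  0101(✓)  0111(✓)  1010(✓)  1101(✓)  1111(✓)
size-2^1 implicants → -010  -101(✓)  -111(✓)  0-01(✓)  0-11(✓)  00-1(✓)  001-  01-1(✓)  11-1(✓)
size-2^2 implicants → -1-1  0--1
Unchecked terms (primes): -010, -1-1, 0--1, 001-
Minterm coverage:
  m1 ⊆ 0--1 [E]
  m2 ⊆ -010,001-
  m3 ⊆ 0--1,001-
  m10 ⊆ -010 [E]
  m13 ⊆ -1-1 [E]
  m15 ⊆ -1-1 [E]
E = {-010, -1-1, 0--1}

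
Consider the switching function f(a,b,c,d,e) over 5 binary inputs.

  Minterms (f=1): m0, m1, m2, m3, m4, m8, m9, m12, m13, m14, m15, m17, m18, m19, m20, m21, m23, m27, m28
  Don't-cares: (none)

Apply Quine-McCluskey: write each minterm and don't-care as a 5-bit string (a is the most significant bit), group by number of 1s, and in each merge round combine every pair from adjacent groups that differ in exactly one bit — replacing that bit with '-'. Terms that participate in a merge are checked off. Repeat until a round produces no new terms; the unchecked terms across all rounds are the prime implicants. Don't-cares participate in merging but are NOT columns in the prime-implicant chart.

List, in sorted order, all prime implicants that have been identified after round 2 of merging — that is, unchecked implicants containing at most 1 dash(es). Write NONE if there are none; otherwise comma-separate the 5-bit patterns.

1-011, 1010-

[col 0] 00000*, 00001*, 00010*, 00011*, 00100*, 01000*, 01001*, 01100*, 01101*, 01110*, 01111*, 10001*, 10010*, 10011*, 10100*, 10101*, 10111*, 11011*, 11100*
[col 1] -0001*, -0010*, -0011*, -0100*, -1100*, 0-000*, 0-001*, 0-100*, 00-00*, 000-0*, 000-1*, 0000-*, 0001-*, 01-00*, 01-01*, 0100-*, 011-0*, 011-1*, 0110-*, 0111-*, 1-011, 1-100*, 10-01*, 10-11*, 100-1*, 1001-*, 101-1*, 1010-
[col 2] --100, -00-1, -001-, 0--00, 0-00-, 000--, 01-0-, 011--, 10--1
Prime implicants: --100, -00-1, -001-, 0--00, 0-00-, 000--, 01-0-, 011--, 1-011, 10--1, 1010-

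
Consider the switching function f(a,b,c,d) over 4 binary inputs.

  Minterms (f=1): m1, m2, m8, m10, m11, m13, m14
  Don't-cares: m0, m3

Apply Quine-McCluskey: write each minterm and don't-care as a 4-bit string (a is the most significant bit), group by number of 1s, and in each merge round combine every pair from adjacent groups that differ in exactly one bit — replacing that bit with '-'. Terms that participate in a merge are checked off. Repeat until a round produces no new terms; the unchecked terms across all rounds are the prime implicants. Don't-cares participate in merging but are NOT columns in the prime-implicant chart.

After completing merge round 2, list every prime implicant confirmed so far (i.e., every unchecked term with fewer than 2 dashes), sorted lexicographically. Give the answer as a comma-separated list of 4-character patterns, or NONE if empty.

Round 0: 0000✓ 0001✓ 0010✓ 0011✓ 1000✓ 1010✓ 1011✓ 1101 1110✓
Round 1: -000✓ -010✓ -011✓ 00-0✓ 00-1✓ 000-✓ 001-✓ 1-10 10-0✓ 101-✓
Round 2: -0-0 -01- 00--
PIs = {-0-0, -01-, 00--, 1-10, 1101}

1-10, 1101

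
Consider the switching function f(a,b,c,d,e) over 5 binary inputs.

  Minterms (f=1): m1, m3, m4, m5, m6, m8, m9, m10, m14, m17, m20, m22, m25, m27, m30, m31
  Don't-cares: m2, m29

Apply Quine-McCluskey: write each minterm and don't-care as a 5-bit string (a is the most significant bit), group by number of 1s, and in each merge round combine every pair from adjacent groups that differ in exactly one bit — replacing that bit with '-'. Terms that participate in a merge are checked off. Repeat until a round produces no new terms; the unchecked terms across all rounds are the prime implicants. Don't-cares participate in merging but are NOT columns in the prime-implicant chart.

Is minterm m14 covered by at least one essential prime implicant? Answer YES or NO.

Round 0: 00001✓ 00010✓ 00011✓ 00100✓ 00101✓ 00110✓ 01000✓ 01001✓ 01010✓ 01110✓ 10001✓ 10100✓ 10110✓ 11001✓ 11011✓ 11101✓ 11110✓ 11111✓
Round 1: -0001✓ -0100✓ -0110✓ -1001✓ -1110✓ 0-001✓ 0-010✓ 0-110✓ 00-01 00-10✓ 000-1 0001- 001-0✓ 0010- 01-10✓ 010-0 0100- 1-001✓ 1-110✓ 101-0✓ 11-01✓ 11-11✓ 110-1✓ 111-1✓ 1111-
Round 2: --001 --110 -01-0 0--10 11--1
PIs = {--001, --110, -01-0, 0--10, 00-01, 000-1, 0001-, 0010-, 010-0, 0100-, 11--1, 1111-}
Coverage chart:
  m1: --001,00-01,000-1
  m3: 000-1,0001-
  m4: -01-0,0010-
  m5: 00-01,0010-
  m6: --110,-01-0,0--10
  m8: 010-0,0100-
  m9: --001,0100-
  m10: 0--10,010-0
  m14: --110,0--10
  m17: --001 ←essential
  m20: -01-0 ←essential
  m22: --110,-01-0
  m25: --001,11--1
  m27: 11--1 ←essential
  m30: --110,1111-
  m31: 11--1,1111-
Essential: --001, -01-0, 11--1

NO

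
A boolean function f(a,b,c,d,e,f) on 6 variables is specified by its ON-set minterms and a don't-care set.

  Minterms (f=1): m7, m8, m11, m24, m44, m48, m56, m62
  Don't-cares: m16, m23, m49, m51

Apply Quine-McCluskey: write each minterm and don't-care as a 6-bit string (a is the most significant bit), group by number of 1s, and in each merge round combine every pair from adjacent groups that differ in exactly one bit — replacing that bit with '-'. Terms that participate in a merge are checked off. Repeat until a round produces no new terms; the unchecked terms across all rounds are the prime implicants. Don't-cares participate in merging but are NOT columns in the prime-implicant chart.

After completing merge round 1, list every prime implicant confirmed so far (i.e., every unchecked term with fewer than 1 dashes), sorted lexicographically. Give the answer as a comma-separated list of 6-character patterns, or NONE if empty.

001011, 101100, 111110

[col 0] 000111*, 001000*, 001011, 010000*, 010111*, 011000*, 101100, 110000*, 110001*, 110011*, 111000*, 111110
[col 1] -10000*, -11000*, 0-0111, 0-1000, 01-000*, 11-000*, 1100-1, 11000-
[col 2] -1-000
Prime implicants: -1-000, 0-0111, 0-1000, 001011, 101100, 1100-1, 11000-, 111110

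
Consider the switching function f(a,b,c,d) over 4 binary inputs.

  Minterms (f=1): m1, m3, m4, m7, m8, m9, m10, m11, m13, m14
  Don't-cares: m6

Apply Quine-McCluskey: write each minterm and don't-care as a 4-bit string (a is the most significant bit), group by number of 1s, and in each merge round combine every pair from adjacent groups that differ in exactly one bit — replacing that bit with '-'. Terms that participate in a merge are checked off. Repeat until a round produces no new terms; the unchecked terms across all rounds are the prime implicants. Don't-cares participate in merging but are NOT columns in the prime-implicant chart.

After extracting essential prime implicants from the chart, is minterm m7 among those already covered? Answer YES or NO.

NO

[col 0] 0001*, 0011*, 0100*, 0110*, 0111*, 1000*, 1001*, 1010*, 1011*, 1101*, 1110*
[col 1] -001*, -011*, -110, 0-11, 00-1*, 01-0, 011-, 1-01, 1-10, 10-0*, 10-1*, 100-*, 101-*
[col 2] -0-1, 10--
Prime implicants: -0-1, -110, 0-11, 01-0, 011-, 1-01, 1-10, 10--
PI chart (minterm → PIs covering it):
  1 | -0-1  (sole → essential)
  3 | -0-1,0-11
  4 | 01-0  (sole → essential)
  7 | 0-11,011-
  8 | 10--  (sole → essential)
  9 | -0-1,1-01,10--
  10 | 1-10,10--
  11 | -0-1,10--
  13 | 1-01  (sole → essential)
  14 | -110,1-10
Essential prime implicants: -0-1, 01-0, 1-01, 10--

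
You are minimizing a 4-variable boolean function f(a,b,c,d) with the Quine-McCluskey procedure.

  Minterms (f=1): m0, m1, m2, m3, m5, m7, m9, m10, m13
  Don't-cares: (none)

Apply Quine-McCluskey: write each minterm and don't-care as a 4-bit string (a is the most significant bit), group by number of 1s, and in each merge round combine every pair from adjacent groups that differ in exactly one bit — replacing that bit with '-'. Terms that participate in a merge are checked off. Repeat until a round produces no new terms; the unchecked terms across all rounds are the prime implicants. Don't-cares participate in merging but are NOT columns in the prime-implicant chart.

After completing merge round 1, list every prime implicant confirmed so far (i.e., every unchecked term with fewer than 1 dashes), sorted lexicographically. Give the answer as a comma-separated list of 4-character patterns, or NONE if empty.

NONE

size-2^0 implicants → 0000(✓)  0001(✓)  0010(✓)  0011(✓)  0101(✓)  0111(✓)  1001(✓)  1010(✓)  1101(✓)
size-2^1 implicants → -001(✓)  -010  -101(✓)  0-01(✓)  0-11(✓)  00-0(✓)  00-1(✓)  000-(✓)  001-(✓)  01-1(✓)  1-01(✓)
size-2^2 implicants → --01  0--1  00--
Unchecked terms (primes): --01, -010, 0--1, 00--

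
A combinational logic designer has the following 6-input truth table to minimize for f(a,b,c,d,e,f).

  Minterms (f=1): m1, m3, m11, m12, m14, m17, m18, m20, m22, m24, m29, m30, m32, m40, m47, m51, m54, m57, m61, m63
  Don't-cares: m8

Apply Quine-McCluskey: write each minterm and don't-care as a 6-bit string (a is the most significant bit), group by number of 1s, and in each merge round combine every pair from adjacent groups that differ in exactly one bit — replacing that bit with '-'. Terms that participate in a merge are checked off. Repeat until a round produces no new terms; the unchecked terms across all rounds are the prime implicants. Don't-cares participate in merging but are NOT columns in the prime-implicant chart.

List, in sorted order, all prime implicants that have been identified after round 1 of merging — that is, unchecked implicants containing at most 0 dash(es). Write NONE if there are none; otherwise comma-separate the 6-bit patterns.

110011

Round 0: 000001✓ 000011✓ 001000✓ 001011✓ 001100✓ 001110✓ 010001✓ 010010✓ 010100✓ 010110✓ 011000✓ 011101✓ 011110✓ 100000✓ 101000✓ 101111✓ 110011 110110✓ 111001✓ 111101✓ 111111✓
Round 1: -01000 -10110 -11101 0-0001 0-1000 0-1110 00-011 0000-1 001-00 0011-0 01-110 010-10 0101-0 1-1111 10-000 111-01 1111-1
PIs = {-01000, -10110, -11101, 0-0001, 0-1000, 0-1110, 00-011, 0000-1, 001-00, 0011-0, 01-110, 010-10, 0101-0, 1-1111, 10-000, 110011, 111-01, 1111-1}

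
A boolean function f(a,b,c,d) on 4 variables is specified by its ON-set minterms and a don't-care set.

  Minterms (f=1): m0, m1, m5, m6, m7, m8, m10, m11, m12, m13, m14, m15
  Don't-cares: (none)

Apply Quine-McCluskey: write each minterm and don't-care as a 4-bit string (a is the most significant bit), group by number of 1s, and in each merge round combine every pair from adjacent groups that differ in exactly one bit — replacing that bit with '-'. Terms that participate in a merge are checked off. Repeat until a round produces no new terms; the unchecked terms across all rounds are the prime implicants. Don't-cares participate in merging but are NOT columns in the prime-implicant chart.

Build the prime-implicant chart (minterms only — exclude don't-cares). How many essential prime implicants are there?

2

Round 0: 0000✓ 0001✓ 0101✓ 0110✓ 0111✓ 1000✓ 1010✓ 1011✓ 1100✓ 1101✓ 1110✓ 1111✓
Round 1: -000 -101✓ -110✓ -111✓ 0-01 000- 01-1✓ 011-✓ 1-00✓ 1-10✓ 1-11✓ 10-0✓ 101-✓ 11-0✓ 11-1✓ 110-✓ 111-✓
Round 2: -1-1 -11- 1--0 1-1- 11--
PIs = {-000, -1-1, -11-, 0-01, 000-, 1--0, 1-1-, 11--}
Coverage chart:
  m0: -000,000-
  m1: 0-01,000-
  m5: -1-1,0-01
  m6: -11- ←essential
  m7: -1-1,-11-
  m8: -000,1--0
  m10: 1--0,1-1-
  m11: 1-1- ←essential
  m12: 1--0,11--
  m13: -1-1,11--
  m14: -11-,1--0,1-1-,11--
  m15: -1-1,-11-,1-1-,11--
Essential: -11-, 1-1-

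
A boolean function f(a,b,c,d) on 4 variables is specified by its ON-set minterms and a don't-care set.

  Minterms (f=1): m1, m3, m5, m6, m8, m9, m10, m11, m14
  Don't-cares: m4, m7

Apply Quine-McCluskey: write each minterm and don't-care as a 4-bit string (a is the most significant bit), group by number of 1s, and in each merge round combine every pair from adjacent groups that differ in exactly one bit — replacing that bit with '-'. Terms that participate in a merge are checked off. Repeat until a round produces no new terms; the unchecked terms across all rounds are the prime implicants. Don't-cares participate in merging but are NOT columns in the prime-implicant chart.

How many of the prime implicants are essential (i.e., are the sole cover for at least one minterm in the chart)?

1

Round 0: 0001✓ 0011✓ 0100✓ 0101✓ 0110✓ 0111✓ 1000✓ 1001✓ 1010✓ 1011✓ 1110✓
Round 1: -001✓ -011✓ -110 0-01✓ 0-11✓ 00-1✓ 01-0✓ 01-1✓ 010-✓ 011-✓ 1-10 10-0✓ 10-1✓ 100-✓ 101-✓
Round 2: -0-1 0--1 01-- 10--
PIs = {-0-1, -110, 0--1, 01--, 1-10, 10--}
Coverage chart:
  m1: -0-1,0--1
  m3: -0-1,0--1
  m5: 0--1,01--
  m6: -110,01--
  m8: 10-- ←essential
  m9: -0-1,10--
  m10: 1-10,10--
  m11: -0-1,10--
  m14: -110,1-10
Essential: 10--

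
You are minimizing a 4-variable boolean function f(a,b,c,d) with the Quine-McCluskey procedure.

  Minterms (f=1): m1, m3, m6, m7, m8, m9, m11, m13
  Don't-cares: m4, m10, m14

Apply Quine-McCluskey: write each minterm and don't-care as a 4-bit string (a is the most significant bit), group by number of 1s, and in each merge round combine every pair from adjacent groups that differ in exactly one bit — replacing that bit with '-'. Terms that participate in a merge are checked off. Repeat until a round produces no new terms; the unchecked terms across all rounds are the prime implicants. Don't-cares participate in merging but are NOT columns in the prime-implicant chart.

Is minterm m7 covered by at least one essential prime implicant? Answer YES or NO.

NO

[col 0] 0001*, 0011*, 0100*, 0110*, 0111*, 1000*, 1001*, 1010*, 1011*, 1101*, 1110*
[col 1] -001*, -011*, -110, 0-11, 00-1*, 01-0, 011-, 1-01, 1-10, 10-0*, 10-1*, 100-*, 101-*
[col 2] -0-1, 10--
Prime implicants: -0-1, -110, 0-11, 01-0, 011-, 1-01, 1-10, 10--
PI chart (minterm → PIs covering it):
  1 | -0-1  (sole → essential)
  3 | -0-1,0-11
  6 | -110,01-0,011-
  7 | 0-11,011-
  8 | 10--  (sole → essential)
  9 | -0-1,1-01,10--
  11 | -0-1,10--
  13 | 1-01  (sole → essential)
Essential prime implicants: -0-1, 1-01, 10--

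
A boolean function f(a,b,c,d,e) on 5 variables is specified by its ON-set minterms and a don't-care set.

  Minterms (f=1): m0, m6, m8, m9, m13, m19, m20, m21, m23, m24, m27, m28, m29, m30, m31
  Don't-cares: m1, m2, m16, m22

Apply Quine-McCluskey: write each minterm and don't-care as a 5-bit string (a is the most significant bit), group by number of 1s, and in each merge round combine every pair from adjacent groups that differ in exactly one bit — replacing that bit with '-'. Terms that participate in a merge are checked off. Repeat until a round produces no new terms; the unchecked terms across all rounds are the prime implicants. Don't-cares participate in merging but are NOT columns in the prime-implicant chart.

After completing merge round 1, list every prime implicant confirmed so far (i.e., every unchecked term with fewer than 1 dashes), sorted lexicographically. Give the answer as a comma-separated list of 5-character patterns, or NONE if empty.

Round 0: 00000✓ 00001✓ 00010✓ 00110✓ 01000✓ 01001✓ 01101✓ 10000✓ 10011✓ 10100✓ 10101✓ 10110✓ 10111✓ 11000✓ 11011✓ 11100✓ 11101✓ 11110✓ 11111✓
Round 1: -0000✓ -0110 -1000✓ -1101 0-000✓ 0-001✓ 00-10 000-0 0000-✓ 01-01 0100-✓ 1-000✓ 1-011✓ 1-100✓ 1-101✓ 1-110✓ 1-111✓ 10-00✓ 10-11✓ 101-0✓ 101-1✓ 1010-✓ 1011-✓ 11-00✓ 11-11✓ 111-0✓ 111-1✓ 1110-✓ 1111-✓
Round 2: --000 0-00- 1--00 1--11 1-1-0✓ 1-1-1✓ 1-10-✓ 1-11-✓ 101--✓ 111--✓
Round 3: 1-1--
PIs = {--000, -0110, -1101, 0-00-, 00-10, 000-0, 01-01, 1--00, 1--11, 1-1--}

NONE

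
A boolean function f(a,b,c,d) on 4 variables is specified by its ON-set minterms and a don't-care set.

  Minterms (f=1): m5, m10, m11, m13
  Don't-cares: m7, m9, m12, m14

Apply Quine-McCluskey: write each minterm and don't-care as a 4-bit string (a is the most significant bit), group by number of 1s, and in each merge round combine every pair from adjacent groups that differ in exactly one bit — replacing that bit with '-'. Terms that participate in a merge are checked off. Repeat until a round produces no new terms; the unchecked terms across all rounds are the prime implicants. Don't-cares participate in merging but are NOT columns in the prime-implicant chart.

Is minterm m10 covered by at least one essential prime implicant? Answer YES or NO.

NO

Round 0: 0101✓ 0111✓ 1001✓ 1010✓ 1011✓ 1100✓ 1101✓ 1110✓
Round 1: -101 01-1 1-01 1-10 10-1 101- 11-0 110-
PIs = {-101, 01-1, 1-01, 1-10, 10-1, 101-, 11-0, 110-}
Coverage chart:
  m5: -101,01-1
  m10: 1-10,101-
  m11: 10-1,101-
  m13: -101,1-01,110-
(no essential prime implicants)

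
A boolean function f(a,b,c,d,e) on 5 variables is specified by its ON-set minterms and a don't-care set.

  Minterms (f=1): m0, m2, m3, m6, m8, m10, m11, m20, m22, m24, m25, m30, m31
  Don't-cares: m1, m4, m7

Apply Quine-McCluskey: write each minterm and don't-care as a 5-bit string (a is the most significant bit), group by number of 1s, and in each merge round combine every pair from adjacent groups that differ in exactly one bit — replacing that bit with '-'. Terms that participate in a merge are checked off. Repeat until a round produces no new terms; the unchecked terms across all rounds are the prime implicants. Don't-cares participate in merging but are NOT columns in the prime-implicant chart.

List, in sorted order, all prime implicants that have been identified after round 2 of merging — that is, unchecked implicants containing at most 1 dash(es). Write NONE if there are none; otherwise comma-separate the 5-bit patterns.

size-2^0 implicants → 00000(✓)  00001(✓)  00010(✓)  00011(✓)  00100(✓)  00110(✓)  00111(✓)  01000(✓)  01010(✓)  01011(✓)  10100(✓)  10110(✓)  11000(✓)  11001(✓)  11110(✓)  11111(✓)
size-2^1 implicants → -0100(✓)  -0110(✓)  -1000  0-000(✓)  0-010(✓)  0-011(✓)  00-00(✓)  00-10(✓)  00-11(✓)  000-0(✓)  000-1(✓)  0000-(✓)  0001-(✓)  001-0(✓)  0011-(✓)  010-0(✓)  0101-(✓)  1-110  101-0(✓)  1100-  1111-
size-2^2 implicants → -01-0  0-0-0  0-01-  00--0  00-1-  000--
Unchecked terms (primes): -01-0, -1000, 0-0-0, 0-01-, 00--0, 00-1-, 000--, 1-110, 1100-, 1111-

-1000, 1-110, 1100-, 1111-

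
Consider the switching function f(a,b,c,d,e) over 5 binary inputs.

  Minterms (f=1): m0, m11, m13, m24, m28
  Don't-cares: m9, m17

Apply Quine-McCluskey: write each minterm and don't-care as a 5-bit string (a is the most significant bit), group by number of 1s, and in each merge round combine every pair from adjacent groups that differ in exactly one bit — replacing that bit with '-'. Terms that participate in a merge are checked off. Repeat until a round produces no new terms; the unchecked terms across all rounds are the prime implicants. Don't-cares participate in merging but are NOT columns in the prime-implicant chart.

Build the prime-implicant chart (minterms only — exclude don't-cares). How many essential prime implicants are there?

4

size-2^0 implicants → 00000  01001(✓)  01011(✓)  01101(✓)  10001  11000(✓)  11100(✓)
size-2^1 implicants → 01-01  010-1  11-00
Unchecked terms (primes): 00000, 01-01, 010-1, 10001, 11-00
Minterm coverage:
  m0 ⊆ 00000 [E]
  m11 ⊆ 010-1 [E]
  m13 ⊆ 01-01 [E]
  m24 ⊆ 11-00 [E]
  m28 ⊆ 11-00 [E]
E = {00000, 01-01, 010-1, 11-00}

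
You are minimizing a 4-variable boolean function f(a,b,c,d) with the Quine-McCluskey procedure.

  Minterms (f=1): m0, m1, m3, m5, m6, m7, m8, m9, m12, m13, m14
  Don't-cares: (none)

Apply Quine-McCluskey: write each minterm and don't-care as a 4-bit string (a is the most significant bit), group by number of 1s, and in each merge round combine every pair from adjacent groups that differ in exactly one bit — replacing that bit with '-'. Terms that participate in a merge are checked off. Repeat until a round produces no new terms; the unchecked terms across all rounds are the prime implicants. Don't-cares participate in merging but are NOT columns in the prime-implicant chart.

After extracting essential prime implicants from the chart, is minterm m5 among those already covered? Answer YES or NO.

[col 0] 0000*, 0001*, 0011*, 0101*, 0110*, 0111*, 1000*, 1001*, 1100*, 1101*, 1110*
[col 1] -000*, -001*, -101*, -110, 0-01*, 0-11*, 00-1*, 000-*, 01-1*, 011-, 1-00*, 1-01*, 100-*, 11-0, 110-*
[col 2] --01, -00-, 0--1, 1-0-
Prime implicants: --01, -00-, -110, 0--1, 011-, 1-0-, 11-0
PI chart (minterm → PIs covering it):
  0 | -00-  (sole → essential)
  1 | --01,-00-,0--1
  3 | 0--1  (sole → essential)
  5 | --01,0--1
  6 | -110,011-
  7 | 0--1,011-
  8 | -00-,1-0-
  9 | --01,-00-,1-0-
  12 | 1-0-,11-0
  13 | --01,1-0-
  14 | -110,11-0
Essential prime implicants: -00-, 0--1

YES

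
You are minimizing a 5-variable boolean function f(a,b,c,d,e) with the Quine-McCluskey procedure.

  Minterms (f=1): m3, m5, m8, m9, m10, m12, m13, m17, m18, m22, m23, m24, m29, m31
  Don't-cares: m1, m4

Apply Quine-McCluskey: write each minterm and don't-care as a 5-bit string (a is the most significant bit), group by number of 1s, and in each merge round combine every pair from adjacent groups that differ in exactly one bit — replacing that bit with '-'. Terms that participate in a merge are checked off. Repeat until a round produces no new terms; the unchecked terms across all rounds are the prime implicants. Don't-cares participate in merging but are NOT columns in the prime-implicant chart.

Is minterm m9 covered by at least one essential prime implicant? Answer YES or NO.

[col 0] 00001*, 00011*, 00100*, 00101*, 01000*, 01001*, 01010*, 01100*, 01101*, 10001*, 10010*, 10110*, 10111*, 11000*, 11101*, 11111*
[col 1] -0001, -1000, -1101, 0-001*, 0-100*, 0-101*, 00-01*, 000-1, 0010-*, 01-00*, 01-01*, 010-0, 0100-*, 0110-*, 1-111, 10-10, 1011-, 111-1
[col 2] 0--01, 0-10-, 01-0-
Prime implicants: -0001, -1000, -1101, 0--01, 0-10-, 000-1, 01-0-, 010-0, 1-111, 10-10, 1011-, 111-1
PI chart (minterm → PIs covering it):
  3 | 000-1  (sole → essential)
  5 | 0--01,0-10-
  8 | -1000,01-0-,010-0
  9 | 0--01,01-0-
  10 | 010-0  (sole → essential)
  12 | 0-10-,01-0-
  13 | -1101,0--01,0-10-,01-0-
  17 | -0001  (sole → essential)
  18 | 10-10  (sole → essential)
  22 | 10-10,1011-
  23 | 1-111,1011-
  24 | -1000  (sole → essential)
  29 | -1101,111-1
  31 | 1-111,111-1
Essential prime implicants: -0001, -1000, 000-1, 010-0, 10-10

NO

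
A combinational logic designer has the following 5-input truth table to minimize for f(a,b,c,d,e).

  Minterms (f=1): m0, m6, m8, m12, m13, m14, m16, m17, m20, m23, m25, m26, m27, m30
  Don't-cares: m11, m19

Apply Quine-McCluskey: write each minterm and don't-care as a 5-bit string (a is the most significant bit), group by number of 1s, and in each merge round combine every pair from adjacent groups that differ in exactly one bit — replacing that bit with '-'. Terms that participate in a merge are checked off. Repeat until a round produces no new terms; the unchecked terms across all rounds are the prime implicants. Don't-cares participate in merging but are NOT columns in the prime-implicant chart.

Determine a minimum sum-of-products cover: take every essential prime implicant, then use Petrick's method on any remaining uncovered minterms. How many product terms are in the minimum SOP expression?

[col 0] 00000*, 00110*, 01000*, 01011*, 01100*, 01101*, 01110*, 10000*, 10001*, 10011*, 10100*, 10111*, 11001*, 11010*, 11011*, 11110*
[col 1] -0000, -1011, -1110, 0-000, 0-110, 01-00, 011-0, 0110-, 1-001*, 1-011*, 10-00, 10-11, 100-1*, 1000-, 11-10, 110-1*, 1101-
[col 2] 1-0-1
Prime implicants: -0000, -1011, -1110, 0-000, 0-110, 01-00, 011-0, 0110-, 1-0-1, 10-00, 10-11, 1000-, 11-10, 1101-
PI chart (minterm → PIs covering it):
  0 | -0000,0-000
  6 | 0-110  (sole → essential)
  8 | 0-000,01-00
  12 | 01-00,011-0,0110-
  13 | 0110-  (sole → essential)
  14 | -1110,0-110,011-0
  16 | -0000,10-00,1000-
  17 | 1-0-1,1000-
  20 | 10-00  (sole → essential)
  23 | 10-11  (sole → essential)
  25 | 1-0-1  (sole → essential)
  26 | 11-10,1101-
  27 | -1011,1-0-1,1101-
  30 | -1110,11-10
Essential prime implicants: 0-110, 0110-, 1-0-1, 10-00, 10-11
Petrick residual → 0-000, 11-10
Minimum SOP uses 7 PIs: a'c'd'e' + a'cde' + a'bcd' + ac'e + ab'd'e' + ab'de + abde'

7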